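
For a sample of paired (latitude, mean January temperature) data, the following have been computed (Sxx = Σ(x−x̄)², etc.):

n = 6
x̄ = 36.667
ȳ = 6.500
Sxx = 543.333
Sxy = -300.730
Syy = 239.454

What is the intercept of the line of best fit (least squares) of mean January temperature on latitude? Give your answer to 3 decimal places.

b = Sxy/Sxx = -300.73/543.333 = -0.553491
a = ȳ − b·x̄ = 6.5 − (-0.553491)·36.667 = 26.794860

26.795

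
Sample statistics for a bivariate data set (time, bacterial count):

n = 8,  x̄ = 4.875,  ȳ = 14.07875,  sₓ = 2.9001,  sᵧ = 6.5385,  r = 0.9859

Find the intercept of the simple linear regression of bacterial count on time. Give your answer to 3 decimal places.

b = r · sᵧ/sₓ = 0.9859 · 6.5385/2.9001 = 2.222788
a = ȳ − b·x̄ = 14.07875 − 2.222788·4.875 = 3.242659

3.243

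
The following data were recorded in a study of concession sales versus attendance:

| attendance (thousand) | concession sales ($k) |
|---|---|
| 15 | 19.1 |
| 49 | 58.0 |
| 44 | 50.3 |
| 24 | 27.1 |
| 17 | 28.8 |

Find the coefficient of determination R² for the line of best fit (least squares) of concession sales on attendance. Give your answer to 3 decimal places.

n = 5, Σx = 149, Σy = 183.3, Σxy = 6481.7, Σx² = 5427, Σy² = 7822.75
Sxx = Σx² − (Σx)²/n = 5427 − 4440.2 = 986.8
Sxy = Σxy − (Σx)(Σy)/n = 6481.7 − 5462.34 = 1019.36
Syy = Σy² − (Σy)²/n = 7822.75 − 6719.778 = 1102.972
R² = Sxy²/(Sxx·Syy) = (1019.36)²/(986.8·1102.972) = 0.954688

0.955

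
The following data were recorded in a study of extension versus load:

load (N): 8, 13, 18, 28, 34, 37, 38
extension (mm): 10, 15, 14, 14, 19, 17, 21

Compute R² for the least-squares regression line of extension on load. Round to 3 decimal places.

0.729

n = 7, Σx = 176, Σy = 110, Σxy = 2992, Σx² = 5310, Σy² = 1808
Sxx = Σx² − (Σx)²/n = 5310 − 4425.142857 = 884.857143
Sxy = Σxy − (Σx)(Σy)/n = 2992 − 2765.714286 = 226.285714
Syy = Σy² − (Σy)²/n = 1808 − 1728.571429 = 79.428571
R² = Sxy²/(Sxx·Syy) = (226.285714)²/(884.857143·79.428571) = 0.728558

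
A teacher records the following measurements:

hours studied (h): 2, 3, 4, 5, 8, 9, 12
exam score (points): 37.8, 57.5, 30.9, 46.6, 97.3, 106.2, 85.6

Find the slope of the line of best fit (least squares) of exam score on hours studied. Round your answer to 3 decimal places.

6.705

n = 7, Σx = 43, Σy = 461.9, Σxy = 3366.1, Σx² = 343
Sxx = Σx² − (Σx)²/n = 343 − 264.142857 = 78.857143
Sxy = Σxy − (Σx)(Σy)/n = 3366.1 − 2837.385714 = 528.714286
b = Sxy/Sxx = 528.714286/78.857143 = 6.704710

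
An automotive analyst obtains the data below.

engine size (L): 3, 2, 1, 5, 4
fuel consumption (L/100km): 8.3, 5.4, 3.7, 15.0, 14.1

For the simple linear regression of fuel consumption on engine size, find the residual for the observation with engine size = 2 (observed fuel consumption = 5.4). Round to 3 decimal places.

n = 5, Σx = 15, Σy = 46.5, Σxy = 170.8, Σx² = 55
Sxx = Σx² − (Σx)²/n = 55 − 45 = 10
Sxy = Σxy − (Σx)(Σy)/n = 170.8 − 139.5 = 31.3
b = Sxy/Sxx = 31.3/10 = 3.13
a = ȳ − b·x̄ = 9.3 − 3.13·3 = -0.09
ŷ(2) = -0.09 + 3.13·2 = 6.17
residual = y − ŷ = 5.4 − 6.17 = -0.77

-0.770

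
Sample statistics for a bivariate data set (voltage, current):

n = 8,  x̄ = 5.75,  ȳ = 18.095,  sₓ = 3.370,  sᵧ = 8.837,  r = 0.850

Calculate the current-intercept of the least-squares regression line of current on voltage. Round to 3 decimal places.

b = r · sᵧ/sₓ = 0.85 · 8.837/3.37 = 2.228917
a = ȳ − b·x̄ = 18.095 − 2.228917·5.75 = 5.278728

5.279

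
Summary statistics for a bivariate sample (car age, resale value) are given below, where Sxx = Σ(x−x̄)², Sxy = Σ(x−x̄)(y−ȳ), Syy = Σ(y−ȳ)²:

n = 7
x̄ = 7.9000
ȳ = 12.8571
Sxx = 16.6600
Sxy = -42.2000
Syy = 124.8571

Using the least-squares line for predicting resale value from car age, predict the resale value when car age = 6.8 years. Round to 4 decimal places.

b = Sxy/Sxx = -42.2/16.66 = -2.533013
a = ȳ − b·x̄ = 12.8571 − (-2.533013)·7.9 = 32.867904
ŷ(6.8) = a + b·6.8 = 32.867904 + (-2.533013)·6.8 = 15.643415

15.6434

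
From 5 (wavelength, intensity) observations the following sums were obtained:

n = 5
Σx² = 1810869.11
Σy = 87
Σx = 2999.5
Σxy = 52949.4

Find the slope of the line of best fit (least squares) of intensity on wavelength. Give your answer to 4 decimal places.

0.0661

Sxx = Σx² − (Σx)²/n = 1810869.11 − 1799400.05 = 11469.06
Sxy = Σxy − (Σx)(Σy)/n = 52949.4 − 52191.3 = 758.1
b = Sxy/Sxx = 758.1/11469.06 = 0.066100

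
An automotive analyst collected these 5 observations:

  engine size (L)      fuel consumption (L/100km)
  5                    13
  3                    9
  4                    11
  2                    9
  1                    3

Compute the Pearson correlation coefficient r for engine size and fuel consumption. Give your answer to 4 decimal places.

n = 5, Σx = 15, Σy = 45, Σxy = 157, Σx² = 55, Σy² = 461
Sxx = Σx² − (Σx)²/n = 55 − 45 = 10
Sxy = Σxy − (Σx)(Σy)/n = 157 − 135 = 22
Syy = Σy² − (Σy)²/n = 461 − 405 = 56
r = Sxy/√(Sxx·Syy) = 22/√(560) = 22/23.664319 = 0.929670

0.9297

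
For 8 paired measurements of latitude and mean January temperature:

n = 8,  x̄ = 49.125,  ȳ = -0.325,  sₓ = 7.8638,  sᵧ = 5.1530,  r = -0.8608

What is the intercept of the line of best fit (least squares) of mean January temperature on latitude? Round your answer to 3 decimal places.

27.385

b = r · sᵧ/sₓ = -0.8608 · 5.153/7.8638 = -0.564066
a = ȳ − b·x̄ = -0.325 − (-0.564066)·49.125 = 27.384743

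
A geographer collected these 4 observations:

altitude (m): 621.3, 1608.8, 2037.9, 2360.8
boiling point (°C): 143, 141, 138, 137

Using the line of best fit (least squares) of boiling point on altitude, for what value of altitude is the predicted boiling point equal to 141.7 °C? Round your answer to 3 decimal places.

n = 4, Σx = 6628.8, Σy = 559, Σxy = 920346.5, Σx² = 12700664.18
Sxx = Σx² − (Σx)²/n = 12700664.18 − 10985247.36 = 1715416.82
Sxy = Σxy − (Σx)(Σy)/n = 920346.5 − 926374.8 = -6028.3
b = Sxy/Sxx = -6028.3/1715416.82 = -0.003514
a = ȳ − b·x̄ = 139.75 − (-0.003514)·1657.2 = 145.573715
Set a + b·x = 141.7: x = (141.7 − 145.573715) / (-0.003514) = 1102.306780

1102.307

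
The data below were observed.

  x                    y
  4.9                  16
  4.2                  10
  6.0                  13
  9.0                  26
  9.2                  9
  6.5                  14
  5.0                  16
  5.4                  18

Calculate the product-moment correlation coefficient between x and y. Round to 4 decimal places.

n = 8, Σx = 50.2, Σy = 122, Σxy = 783.4, Σx² = 339.7, Σy² = 2058
Sxx = Σx² − (Σx)²/n = 339.7 − 315.005 = 24.695
Sxy = Σxy − (Σx)(Σy)/n = 783.4 − 765.55 = 17.85
Syy = Σy² − (Σy)²/n = 2058 − 1860.5 = 197.5
r = Sxy/√(Sxx·Syy) = 17.85/√(4877.2625) = 17.85/69.837400 = 0.255594

0.2556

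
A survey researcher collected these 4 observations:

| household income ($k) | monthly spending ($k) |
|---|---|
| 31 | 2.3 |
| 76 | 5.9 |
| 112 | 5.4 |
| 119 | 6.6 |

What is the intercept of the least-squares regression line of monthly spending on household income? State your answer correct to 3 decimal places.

1.536

n = 4, Σx = 338, Σy = 20.2, Σxy = 1909.9, Σx² = 33442
Sxx = Σx² − (Σx)²/n = 33442 − 28561 = 4881
Sxy = Σxy − (Σx)(Σy)/n = 1909.9 − 1706.9 = 203
b = Sxy/Sxx = 203/4881 = 0.041590
a = ȳ − b·x̄ = 5.05 − 0.041590·84.5 = 1.535659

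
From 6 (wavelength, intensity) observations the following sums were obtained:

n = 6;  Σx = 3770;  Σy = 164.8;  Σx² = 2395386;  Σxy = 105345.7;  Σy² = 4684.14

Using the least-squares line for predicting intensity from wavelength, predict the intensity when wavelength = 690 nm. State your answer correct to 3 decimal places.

Sxx = Σx² − (Σx)²/n = 2395386 − 2368816.666667 = 26569.333333
Sxy = Σxy − (Σx)(Σy)/n = 105345.7 − 103549.333333 = 1796.366667
b = Sxy/Sxx = 1796.366667/26569.333333 = 0.067611
a = ȳ − b·x̄ = 27.466667 − 0.067611·628.333333 = -15.015282
ŷ(690) = a + b·690 = -15.015282 + 0.067611·690 = 31.635983

31.636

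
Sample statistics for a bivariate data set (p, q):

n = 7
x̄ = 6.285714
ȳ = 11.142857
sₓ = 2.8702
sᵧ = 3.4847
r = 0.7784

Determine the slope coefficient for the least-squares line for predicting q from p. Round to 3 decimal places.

b = r · sᵧ/sₓ = 0.7784 · 3.4847/2.8702 = 0.945053

0.945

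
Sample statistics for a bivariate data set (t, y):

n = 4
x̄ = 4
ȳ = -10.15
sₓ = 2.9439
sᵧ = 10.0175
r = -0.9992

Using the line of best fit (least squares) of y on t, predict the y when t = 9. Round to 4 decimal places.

b = r · sᵧ/sₓ = -0.9992 · 10.0175/2.9439 = -3.400077
a = ȳ − b·x̄ = -10.15 − (-3.400077)·4 = 3.450307
ŷ(9) = a + b·9 = 3.450307 + (-3.400077)·9 = -27.150384

-27.1504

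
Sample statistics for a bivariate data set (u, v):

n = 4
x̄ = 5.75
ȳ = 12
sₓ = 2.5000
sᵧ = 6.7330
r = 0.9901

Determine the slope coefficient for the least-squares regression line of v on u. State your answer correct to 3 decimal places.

2.667

b = r · sᵧ/sₓ = 0.9901 · 6.733/2.5 = 2.666537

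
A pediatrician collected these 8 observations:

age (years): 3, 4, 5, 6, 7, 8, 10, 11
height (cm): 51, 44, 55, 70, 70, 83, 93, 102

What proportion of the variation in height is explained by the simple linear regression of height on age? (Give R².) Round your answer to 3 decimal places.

n = 8, Σx = 54, Σy = 568, Σxy = 4230, Σx² = 420, Σy² = 43304
Sxx = Σx² − (Σx)²/n = 420 − 364.5 = 55.5
Sxy = Σxy − (Σx)(Σy)/n = 4230 − 3834 = 396
Syy = Σy² − (Σy)²/n = 43304 − 40328 = 2976
R² = Sxy²/(Sxx·Syy) = (396)²/(55.5·2976) = 0.949433

0.949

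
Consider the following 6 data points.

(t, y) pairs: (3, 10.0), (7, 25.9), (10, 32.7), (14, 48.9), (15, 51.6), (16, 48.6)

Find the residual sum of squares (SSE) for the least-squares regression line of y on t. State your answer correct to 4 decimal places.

n = 6, Σx = 65, Σy = 217.7, Σxy = 2774.5, Σx² = 835, Σy² = 9255.83
Sxx = Σx² − (Σx)²/n = 835 − 704.166667 = 130.833333
Sxy = Σxy − (Σx)(Σy)/n = 2774.5 − 2358.416667 = 416.083333
Syy = Σy² − (Σy)²/n = 9255.83 − 7898.881667 = 1356.948333
b = Sxy/Sxx = 416.083333/130.833333 = 3.180255
SSE = Syy − b·Sxy = 1356.948333 − 3.180255·416.083333 = 33.697325

33.6973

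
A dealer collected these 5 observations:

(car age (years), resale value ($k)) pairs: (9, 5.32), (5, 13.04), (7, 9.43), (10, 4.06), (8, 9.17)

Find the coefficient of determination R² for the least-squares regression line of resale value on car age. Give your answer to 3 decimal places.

0.953

n = 5, Σx = 39, Σy = 41.02, Σxy = 293.05, Σx² = 319, Σy² = 387.8414
Sxx = Σx² − (Σx)²/n = 319 − 304.2 = 14.8
Sxy = Σxy − (Σx)(Σy)/n = 293.05 − 319.956 = -26.906
Syy = Σy² − (Σy)²/n = 387.8414 − 336.52808 = 51.31332
R² = Sxy²/(Sxx·Syy) = (-26.906)²/(14.8·51.31332) = 0.953249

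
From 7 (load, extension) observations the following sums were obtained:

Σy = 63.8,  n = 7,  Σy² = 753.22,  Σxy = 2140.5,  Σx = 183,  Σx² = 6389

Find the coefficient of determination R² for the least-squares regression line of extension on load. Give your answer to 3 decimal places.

0.810

Sxx = Σx² − (Σx)²/n = 6389 − 4784.142857 = 1604.857143
Sxy = Σxy − (Σx)(Σy)/n = 2140.5 − 1667.914286 = 472.585714
Syy = Σy² − (Σy)²/n = 753.22 − 581.491429 = 171.728571
R² = Sxy²/(Sxx·Syy) = (472.585714)²/(1604.857143·171.728571) = 0.810368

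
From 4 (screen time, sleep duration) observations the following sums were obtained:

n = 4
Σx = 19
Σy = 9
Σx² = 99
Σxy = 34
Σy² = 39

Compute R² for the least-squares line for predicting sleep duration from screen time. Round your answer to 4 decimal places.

Sxx = Σx² − (Σx)²/n = 99 − 90.25 = 8.75
Sxy = Σxy − (Σx)(Σy)/n = 34 − 42.75 = -8.75
Syy = Σy² − (Σy)²/n = 39 − 20.25 = 18.75
R² = Sxy²/(Sxx·Syy) = (-8.75)²/(8.75·18.75) = 0.466667

0.4667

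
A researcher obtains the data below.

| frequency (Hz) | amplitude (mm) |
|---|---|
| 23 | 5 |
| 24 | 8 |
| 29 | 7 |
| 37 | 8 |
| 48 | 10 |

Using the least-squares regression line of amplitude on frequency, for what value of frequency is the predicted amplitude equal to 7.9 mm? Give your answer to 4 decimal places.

n = 5, Σx = 161, Σy = 38, Σxy = 1286, Σx² = 5619
Sxx = Σx² − (Σx)²/n = 5619 − 5184.2 = 434.8
Sxy = Σxy − (Σx)(Σy)/n = 1286 − 1223.6 = 62.4
b = Sxy/Sxx = 62.4/434.8 = 0.143514
a = ȳ − b·x̄ = 7.6 − 0.143514·32.2 = 2.978841
Set a + b·x = 7.9: x = (7.9 − 2.978841) / 0.143514 = 34.290385

34.2904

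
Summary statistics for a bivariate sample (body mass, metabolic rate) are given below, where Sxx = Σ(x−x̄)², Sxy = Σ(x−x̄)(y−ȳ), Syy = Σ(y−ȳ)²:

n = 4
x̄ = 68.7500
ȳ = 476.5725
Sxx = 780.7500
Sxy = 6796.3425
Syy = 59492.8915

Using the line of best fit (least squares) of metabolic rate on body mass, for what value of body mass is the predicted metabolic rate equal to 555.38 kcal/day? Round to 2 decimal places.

b = Sxy/Sxx = 6796.3425/780.75 = 8.704890
a = ȳ − b·x̄ = 476.5725 − 8.704890·68.75 = -121.888655
Set a + b·x = 555.38: x = (555.38 − (-121.888655)) / 8.704890 = 77.803245

77.80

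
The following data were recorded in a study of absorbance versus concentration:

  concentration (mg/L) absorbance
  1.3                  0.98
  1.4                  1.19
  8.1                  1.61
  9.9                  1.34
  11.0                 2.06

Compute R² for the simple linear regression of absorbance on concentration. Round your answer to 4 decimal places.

0.6699

n = 5, Σx = 31.7, Σy = 7.18, Σxy = 51.907, Σx² = 288.27, Σy² = 11.0078
Sxx = Σx² − (Σx)²/n = 288.27 − 200.978 = 87.292
Sxy = Σxy − (Σx)(Σy)/n = 51.907 − 45.5212 = 6.3858
Syy = Σy² − (Σy)²/n = 11.0078 − 10.31048 = 0.69732
R² = Sxy²/(Sxx·Syy) = (6.3858)²/(87.292·0.69732) = 0.669922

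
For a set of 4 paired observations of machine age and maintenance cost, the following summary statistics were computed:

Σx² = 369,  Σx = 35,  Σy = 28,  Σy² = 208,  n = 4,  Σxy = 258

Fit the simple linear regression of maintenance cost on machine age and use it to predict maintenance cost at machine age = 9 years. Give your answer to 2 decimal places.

7.05

Sxx = Σx² − (Σx)²/n = 369 − 306.25 = 62.75
Sxy = Σxy − (Σx)(Σy)/n = 258 − 245 = 13
b = Sxy/Sxx = 13/62.75 = 0.207171
a = ȳ − b·x̄ = 7 − 0.207171·8.75 = 5.187251
ŷ(9) = a + b·9 = 5.187251 + 0.207171·9 = 7.051793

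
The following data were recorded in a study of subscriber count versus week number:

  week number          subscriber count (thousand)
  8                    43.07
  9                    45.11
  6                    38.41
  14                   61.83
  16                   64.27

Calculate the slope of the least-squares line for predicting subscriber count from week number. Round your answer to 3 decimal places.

2.759

n = 5, Σx = 53, Σy = 252.69, Σxy = 2874.95, Σx² = 633
Sxx = Σx² − (Σx)²/n = 633 − 561.8 = 71.2
Sxy = Σxy − (Σx)(Σy)/n = 2874.95 − 2678.514 = 196.436
b = Sxy/Sxx = 196.436/71.2 = 2.758933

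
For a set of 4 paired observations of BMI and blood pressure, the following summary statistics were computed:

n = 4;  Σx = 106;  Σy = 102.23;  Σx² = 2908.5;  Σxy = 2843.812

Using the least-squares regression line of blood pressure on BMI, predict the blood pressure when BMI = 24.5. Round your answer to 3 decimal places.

22.850

Sxx = Σx² − (Σx)²/n = 2908.5 − 2809 = 99.5
Sxy = Σxy − (Σx)(Σy)/n = 2843.812 − 2709.095 = 134.717
b = Sxy/Sxx = 134.717/99.5 = 1.353940
a = ȳ − b·x̄ = 25.5575 − 1.353940·26.5 = -10.321902
ŷ(24.5) = a + b·24.5 = -10.321902 + 1.353940·24.5 = 22.849621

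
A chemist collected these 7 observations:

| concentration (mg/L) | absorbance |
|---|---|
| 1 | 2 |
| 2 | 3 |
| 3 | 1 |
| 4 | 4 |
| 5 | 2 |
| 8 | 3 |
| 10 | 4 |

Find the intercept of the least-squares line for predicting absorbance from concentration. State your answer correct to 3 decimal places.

n = 7, Σx = 33, Σy = 19, Σxy = 101, Σx² = 219
Sxx = Σx² − (Σx)²/n = 219 − 155.571429 = 63.428571
Sxy = Σxy − (Σx)(Σy)/n = 101 − 89.571429 = 11.428571
b = Sxy/Sxx = 11.428571/63.428571 = 0.180180
a = ȳ − b·x̄ = 2.714286 − 0.180180·4.714286 = 1.864865

1.865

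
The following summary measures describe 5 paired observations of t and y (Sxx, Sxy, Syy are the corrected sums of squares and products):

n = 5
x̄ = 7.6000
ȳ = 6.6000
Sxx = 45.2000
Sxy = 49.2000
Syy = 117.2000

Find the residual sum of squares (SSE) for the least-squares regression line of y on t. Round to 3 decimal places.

b = Sxy/Sxx = 49.2/45.2 = 1.088496
SSE = Syy − b·Sxy = 117.2 − 1.088496·49.2 = 63.646018

63.646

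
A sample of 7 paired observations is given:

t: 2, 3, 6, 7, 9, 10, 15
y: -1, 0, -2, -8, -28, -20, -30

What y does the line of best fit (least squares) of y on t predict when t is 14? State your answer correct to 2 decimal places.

n = 7, Σx = 52, Σy = -89, Σxy = -972, Σx² = 504
Sxx = Σx² − (Σx)²/n = 504 − 386.285714 = 117.714286
Sxy = Σxy − (Σx)(Σy)/n = -972 − (-661.142857) = -310.857143
b = Sxy/Sxx = -310.857143/117.714286 = -2.640777
a = ȳ − b·x̄ = -12.714286 − (-2.640777)·7.428571 = 6.902913
ŷ(14) = a + b·14 = 6.902913 + (-2.640777)·14 = -30.067961

-30.07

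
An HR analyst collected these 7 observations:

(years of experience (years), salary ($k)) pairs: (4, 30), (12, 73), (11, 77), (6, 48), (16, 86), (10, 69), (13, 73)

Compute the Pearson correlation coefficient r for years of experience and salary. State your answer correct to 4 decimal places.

n = 7, Σx = 72, Σy = 456, Σxy = 5146, Σx² = 842, Σy² = 31948
Sxx = Σx² − (Σx)²/n = 842 − 740.571429 = 101.428571
Sxy = Σxy − (Σx)(Σy)/n = 5146 − 4690.285714 = 455.714286
Syy = Σy² − (Σy)²/n = 31948 − 29705.142857 = 2242.857143
r = Sxy/√(Sxx·Syy) = 455.714286/√(227489.795918) = 455.714286/476.958904 = 0.955458

0.9555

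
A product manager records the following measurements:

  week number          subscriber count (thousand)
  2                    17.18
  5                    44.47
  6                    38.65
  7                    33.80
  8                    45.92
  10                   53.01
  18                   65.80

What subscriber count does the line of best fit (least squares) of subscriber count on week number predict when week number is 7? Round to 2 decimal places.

n = 7, Σx = 56, Σy = 298.83, Σxy = 2807.07, Σx² = 602
Sxx = Σx² − (Σx)²/n = 602 − 448 = 154
Sxy = Σxy − (Σx)(Σy)/n = 2807.07 − 2390.64 = 416.43
b = Sxy/Sxx = 416.43/154 = 2.704091
a = ȳ − b·x̄ = 42.69 − 2.704091·8 = 21.057273
ŷ(7) = a + b·7 = 21.057273 + 2.704091·7 = 39.985909

39.99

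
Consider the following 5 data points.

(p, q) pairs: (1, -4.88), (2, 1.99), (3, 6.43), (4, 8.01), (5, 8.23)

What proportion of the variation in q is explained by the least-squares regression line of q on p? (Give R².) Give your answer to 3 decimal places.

n = 5, Σx = 15, Σy = 19.78, Σxy = 91.58, Σx² = 55, Σy² = 201.0124
Sxx = Σx² − (Σx)²/n = 55 − 45 = 10
Sxy = Σxy − (Σx)(Σy)/n = 91.58 − 59.34 = 32.24
Syy = Σy² − (Σy)²/n = 201.0124 − 78.24968 = 122.76272
R² = Sxy²/(Sxx·Syy) = (32.24)²/(10·122.76272) = 0.846688

0.847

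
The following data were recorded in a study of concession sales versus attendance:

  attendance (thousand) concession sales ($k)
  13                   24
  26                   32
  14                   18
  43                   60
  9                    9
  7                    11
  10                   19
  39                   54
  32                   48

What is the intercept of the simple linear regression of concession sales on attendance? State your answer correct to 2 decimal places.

1.49

n = 9, Σx = 193, Σy = 275, Σxy = 7966, Σx² = 5665
Sxx = Σx² − (Σx)²/n = 5665 − 4138.777778 = 1526.222222
Sxy = Σxy − (Σx)(Σy)/n = 7966 − 5897.222222 = 2068.777778
b = Sxy/Sxx = 2068.777778/1526.222222 = 1.355489
a = ȳ − b·x̄ = 30.555556 − 1.355489·21.444444 = 1.487842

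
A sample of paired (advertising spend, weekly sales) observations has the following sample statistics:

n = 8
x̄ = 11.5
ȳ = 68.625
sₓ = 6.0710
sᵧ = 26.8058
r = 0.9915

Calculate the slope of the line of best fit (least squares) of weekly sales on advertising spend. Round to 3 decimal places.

b = r · sᵧ/sₓ = 0.9915 · 26.8058/6.071 = 4.377854

4.378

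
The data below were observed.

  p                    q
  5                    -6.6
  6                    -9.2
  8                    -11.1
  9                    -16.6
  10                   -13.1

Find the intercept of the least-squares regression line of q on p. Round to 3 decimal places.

n = 5, Σx = 38, Σy = -56.6, Σxy = -457.4, Σx² = 306
Sxx = Σx² − (Σx)²/n = 306 − 288.8 = 17.2
Sxy = Σxy − (Σx)(Σy)/n = -457.4 − (-430.16) = -27.24
b = Sxy/Sxx = -27.24/17.2 = -1.583721
a = ȳ − b·x̄ = -11.32 − (-1.583721)·7.6 = 0.716279

0.716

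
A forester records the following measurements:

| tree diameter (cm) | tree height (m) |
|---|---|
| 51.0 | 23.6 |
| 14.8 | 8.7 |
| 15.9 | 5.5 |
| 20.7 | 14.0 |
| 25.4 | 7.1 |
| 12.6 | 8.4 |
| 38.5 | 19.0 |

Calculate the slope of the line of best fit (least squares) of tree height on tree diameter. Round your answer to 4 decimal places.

n = 7, Σx = 178.9, Σy = 86.3, Σxy = 2727.29, Σx² = 5787.51
Sxx = Σx² − (Σx)²/n = 5787.51 − 4572.172857 = 1215.337143
Sxy = Σxy − (Σx)(Σy)/n = 2727.29 − 2205.581429 = 521.708571
b = Sxy/Sxx = 521.708571/1215.337143 = 0.429271

0.4293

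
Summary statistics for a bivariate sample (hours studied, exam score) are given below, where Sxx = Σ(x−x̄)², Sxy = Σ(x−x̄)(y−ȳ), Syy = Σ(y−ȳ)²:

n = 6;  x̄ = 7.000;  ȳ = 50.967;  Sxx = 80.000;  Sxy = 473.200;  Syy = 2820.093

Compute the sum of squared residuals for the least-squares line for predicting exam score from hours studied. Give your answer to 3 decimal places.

21.115

b = Sxy/Sxx = 473.2/80 = 5.915
SSE = Syy − b·Sxy = 2820.093 − 5.915·473.2 = 21.115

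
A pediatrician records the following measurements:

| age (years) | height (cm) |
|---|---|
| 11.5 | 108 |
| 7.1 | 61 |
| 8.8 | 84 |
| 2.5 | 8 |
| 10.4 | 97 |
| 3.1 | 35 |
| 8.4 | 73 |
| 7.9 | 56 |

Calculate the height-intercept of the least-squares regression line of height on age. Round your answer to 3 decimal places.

n = 8, Σx = 59.7, Σy = 522, Σxy = 4607.2, Σx² = 517.09
Sxx = Σx² − (Σx)²/n = 517.09 − 445.51125 = 71.57875
Sxy = Σxy − (Σx)(Σy)/n = 4607.2 − 3895.425 = 711.775
b = Sxy/Sxx = 711.775/71.57875 = 9.943943
a = ȳ − b·x̄ = 65.25 − 9.943943·7.4625 = -8.956674

-8.957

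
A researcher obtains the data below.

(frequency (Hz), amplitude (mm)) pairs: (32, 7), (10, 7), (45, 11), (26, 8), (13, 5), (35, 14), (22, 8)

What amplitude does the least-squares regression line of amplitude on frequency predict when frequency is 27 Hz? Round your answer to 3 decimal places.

8.720

n = 7, Σx = 183, Σy = 60, Σxy = 1728, Σx² = 5703
Sxx = Σx² − (Σx)²/n = 5703 − 4784.142857 = 918.857143
Sxy = Σxy − (Σx)(Σy)/n = 1728 − 1568.571429 = 159.428571
b = Sxy/Sxx = 159.428571/918.857143 = 0.173507
a = ȳ − b·x̄ = 8.571429 − 0.173507·26.142857 = 4.035448
ŷ(27) = a + b·27 = 4.035448 + 0.173507·27 = 8.720149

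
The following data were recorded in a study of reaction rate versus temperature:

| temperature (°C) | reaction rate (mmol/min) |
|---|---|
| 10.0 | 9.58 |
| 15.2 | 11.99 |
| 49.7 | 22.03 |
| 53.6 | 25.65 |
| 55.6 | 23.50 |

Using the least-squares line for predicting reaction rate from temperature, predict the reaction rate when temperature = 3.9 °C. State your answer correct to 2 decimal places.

n = 5, Σx = 184.1, Σy = 92.75, Σxy = 4054.379, Σx² = 8765.45
Sxx = Σx² − (Σx)²/n = 8765.45 − 6778.562 = 1986.888
Sxy = Σxy − (Σx)(Σy)/n = 4054.379 − 3415.055 = 639.324
b = Sxy/Sxx = 639.324/1986.888 = 0.321772
a = ȳ − b·x̄ = 18.55 − 0.321772·36.82 = 6.702372
ŷ(3.9) = a + b·3.9 = 6.702372 + 0.321772·3.9 = 7.957281

7.96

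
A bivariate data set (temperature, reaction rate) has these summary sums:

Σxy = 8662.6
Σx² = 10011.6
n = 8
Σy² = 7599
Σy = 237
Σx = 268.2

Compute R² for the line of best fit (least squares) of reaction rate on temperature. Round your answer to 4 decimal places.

0.8724

Sxx = Σx² − (Σx)²/n = 10011.6 − 8991.405 = 1020.195
Sxy = Σxy − (Σx)(Σy)/n = 8662.6 − 7945.425 = 717.175
Syy = Σy² − (Σy)²/n = 7599 − 7021.125 = 577.875
R² = Sxy²/(Sxx·Syy) = (717.175)²/(1020.195·577.875) = 0.872435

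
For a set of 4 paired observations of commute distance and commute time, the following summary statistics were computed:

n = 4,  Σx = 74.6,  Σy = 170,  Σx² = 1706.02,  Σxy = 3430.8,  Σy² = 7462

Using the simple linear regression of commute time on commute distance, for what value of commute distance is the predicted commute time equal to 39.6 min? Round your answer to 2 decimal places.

Sxx = Σx² − (Σx)²/n = 1706.02 − 1391.29 = 314.73
Sxy = Σxy − (Σx)(Σy)/n = 3430.8 − 3170.5 = 260.3
b = Sxy/Sxx = 260.3/314.73 = 0.827058
a = ȳ − b·x̄ = 42.5 − 0.827058·18.65 = 27.075366
Set a + b·x = 39.6: x = (39.6 − 27.075366) / 0.827058 = 15.143596

15.14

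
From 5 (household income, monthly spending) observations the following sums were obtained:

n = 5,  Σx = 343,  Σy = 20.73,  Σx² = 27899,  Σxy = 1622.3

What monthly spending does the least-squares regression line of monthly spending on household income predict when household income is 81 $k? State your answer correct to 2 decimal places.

Sxx = Σx² − (Σx)²/n = 27899 − 23529.8 = 4369.2
Sxy = Σxy − (Σx)(Σy)/n = 1622.3 − 1422.078 = 200.222
b = Sxy/Sxx = 200.222/4369.2 = 0.045826
a = ȳ − b·x̄ = 4.146 − 0.045826·68.6 = 1.002351
ŷ(81) = a + b·81 = 1.002351 + 0.045826·81 = 4.714240

4.71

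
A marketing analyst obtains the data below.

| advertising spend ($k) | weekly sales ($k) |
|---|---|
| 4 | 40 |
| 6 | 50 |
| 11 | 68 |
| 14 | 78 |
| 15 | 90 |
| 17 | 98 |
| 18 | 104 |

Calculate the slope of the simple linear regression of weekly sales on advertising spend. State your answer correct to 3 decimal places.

4.441

n = 7, Σx = 85, Σy = 528, Σxy = 7188, Σx² = 1207
Sxx = Σx² − (Σx)²/n = 1207 − 1032.142857 = 174.857143
Sxy = Σxy − (Σx)(Σy)/n = 7188 − 6411.428571 = 776.571429
b = Sxy/Sxx = 776.571429/174.857143 = 4.441176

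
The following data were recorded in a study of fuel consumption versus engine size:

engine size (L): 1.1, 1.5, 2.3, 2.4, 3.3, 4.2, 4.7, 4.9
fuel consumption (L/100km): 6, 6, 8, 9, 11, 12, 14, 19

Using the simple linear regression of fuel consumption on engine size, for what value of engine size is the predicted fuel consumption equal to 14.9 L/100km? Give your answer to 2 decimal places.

4.55

n = 8, Σx = 24.4, Σy = 85, Σxy = 301.2, Σx² = 89.14
Sxx = Σx² − (Σx)²/n = 89.14 − 74.42 = 14.72
Sxy = Σxy − (Σx)(Σy)/n = 301.2 − 259.25 = 41.95
b = Sxy/Sxx = 41.95/14.72 = 2.849864
a = ȳ − b·x̄ = 10.625 − 2.849864·3.05 = 1.932914
Set a + b·x = 14.9: x = (14.9 − 1.932914) / 2.849864 = 4.550072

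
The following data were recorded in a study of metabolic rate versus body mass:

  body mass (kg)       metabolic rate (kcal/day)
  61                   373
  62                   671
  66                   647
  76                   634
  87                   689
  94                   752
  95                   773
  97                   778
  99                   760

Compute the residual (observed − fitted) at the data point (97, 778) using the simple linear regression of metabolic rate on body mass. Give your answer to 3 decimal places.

8.572

n = 9, Σx = 737, Σy = 6077, Σxy = 510013, Σx² = 62337
Sxx = Σx² − (Σx)²/n = 62337 − 60352.111111 = 1984.888889
Sxy = Σxy − (Σx)(Σy)/n = 510013 − 497638.777778 = 12374.222222
b = Sxy/Sxx = 12374.222222/1984.888889 = 6.234214
a = ȳ − b·x̄ = 675.222222 − 6.234214·81.888889 = 164.709360
ŷ(97) = 164.709360 + 6.234214·97 = 769.428124
residual = y − ŷ = 778 − 769.428124 = 8.571876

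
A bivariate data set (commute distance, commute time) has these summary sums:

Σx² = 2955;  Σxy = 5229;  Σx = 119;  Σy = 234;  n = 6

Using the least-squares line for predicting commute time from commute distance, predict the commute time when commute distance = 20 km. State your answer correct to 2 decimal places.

Sxx = Σx² − (Σx)²/n = 2955 − 2360.166667 = 594.833333
Sxy = Σxy − (Σx)(Σy)/n = 5229 − 4641 = 588
b = Sxy/Sxx = 588/594.833333 = 0.988512
a = ȳ − b·x̄ = 39 − 0.988512·19.833333 = 19.394508
ŷ(20) = a + b·20 = 19.394508 + 0.988512·20 = 39.164752

39.16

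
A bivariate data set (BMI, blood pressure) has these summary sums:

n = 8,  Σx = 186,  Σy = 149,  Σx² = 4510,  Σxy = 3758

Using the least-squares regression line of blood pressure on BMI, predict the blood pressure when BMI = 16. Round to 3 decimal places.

Sxx = Σx² − (Σx)²/n = 4510 − 4324.5 = 185.5
Sxy = Σxy − (Σx)(Σy)/n = 3758 − 3464.25 = 293.75
b = Sxy/Sxx = 293.75/185.5 = 1.583558
a = ȳ − b·x̄ = 18.625 − 1.583558·23.25 = -18.192722
ŷ(16) = a + b·16 = -18.192722 + 1.583558·16 = 7.144205

7.144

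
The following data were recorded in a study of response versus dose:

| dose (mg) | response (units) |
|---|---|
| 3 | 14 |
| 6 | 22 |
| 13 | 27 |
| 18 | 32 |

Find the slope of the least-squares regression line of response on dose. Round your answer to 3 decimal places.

1.094

n = 4, Σx = 40, Σy = 95, Σxy = 1101, Σx² = 538
Sxx = Σx² − (Σx)²/n = 538 − 400 = 138
Sxy = Σxy − (Σx)(Σy)/n = 1101 − 950 = 151
b = Sxy/Sxx = 151/138 = 1.094203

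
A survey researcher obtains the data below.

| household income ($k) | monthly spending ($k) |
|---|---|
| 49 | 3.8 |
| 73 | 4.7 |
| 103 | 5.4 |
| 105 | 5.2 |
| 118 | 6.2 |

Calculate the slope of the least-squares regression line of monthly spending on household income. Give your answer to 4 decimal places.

0.0306

n = 5, Σx = 448, Σy = 25.3, Σxy = 2363.1, Σx² = 43288
Sxx = Σx² − (Σx)²/n = 43288 − 40140.8 = 3147.2
Sxy = Σxy − (Σx)(Σy)/n = 2363.1 − 2266.88 = 96.22
b = Sxy/Sxx = 96.22/3147.2 = 0.030573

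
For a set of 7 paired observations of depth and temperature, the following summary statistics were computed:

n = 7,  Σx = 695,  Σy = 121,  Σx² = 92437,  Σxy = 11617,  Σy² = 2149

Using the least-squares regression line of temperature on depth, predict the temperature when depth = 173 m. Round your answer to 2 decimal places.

Sxx = Σx² − (Σx)²/n = 92437 − 69003.571429 = 23433.428571
Sxy = Σxy − (Σx)(Σy)/n = 11617 − 12013.571429 = -396.571429
b = Sxy/Sxx = -396.571429/23433.428571 = -0.016923
a = ȳ − b·x̄ = 17.285714 − (-0.016923)·99.285714 = 18.965958
ŷ(173) = a + b·173 = 18.965958 + (-0.016923)·173 = 16.038224

16.04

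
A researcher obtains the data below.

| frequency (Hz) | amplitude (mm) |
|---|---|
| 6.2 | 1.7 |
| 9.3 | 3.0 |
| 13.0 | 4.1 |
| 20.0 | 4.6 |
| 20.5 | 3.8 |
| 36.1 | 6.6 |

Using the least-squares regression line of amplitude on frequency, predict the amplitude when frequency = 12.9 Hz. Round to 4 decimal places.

3.3018

n = 6, Σx = 105.1, Σy = 23.8, Σxy = 499.9, Σx² = 2417.39
Sxx = Σx² − (Σx)²/n = 2417.39 − 1841.001667 = 576.388333
Sxy = Σxy − (Σx)(Σy)/n = 499.9 − 416.896667 = 83.003333
b = Sxy/Sxx = 83.003333/576.388333 = 0.144006
a = ȳ − b·x̄ = 3.966667 − 0.144006·17.516667 = 1.444163
ŷ(12.9) = a + b·12.9 = 1.444163 + 0.144006·12.9 = 3.301839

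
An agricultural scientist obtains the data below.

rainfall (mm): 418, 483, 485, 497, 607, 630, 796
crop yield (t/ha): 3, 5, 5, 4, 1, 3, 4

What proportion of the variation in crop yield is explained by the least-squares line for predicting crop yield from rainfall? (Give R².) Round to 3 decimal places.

n = 7, Σx = 3916, Σy = 25, Σxy = 13763, Σx² = 2289212, Σy² = 101
Sxx = Σx² − (Σx)²/n = 2289212 − 2190722.285714 = 98489.714286
Sxy = Σxy − (Σx)(Σy)/n = 13763 − 13985.714286 = -222.714286
Syy = Σy² − (Σy)²/n = 101 − 89.285714 = 11.714286
R² = Sxy²/(Sxx·Syy) = (-222.714286)²/(98489.714286·11.714286) = 0.042992

0.043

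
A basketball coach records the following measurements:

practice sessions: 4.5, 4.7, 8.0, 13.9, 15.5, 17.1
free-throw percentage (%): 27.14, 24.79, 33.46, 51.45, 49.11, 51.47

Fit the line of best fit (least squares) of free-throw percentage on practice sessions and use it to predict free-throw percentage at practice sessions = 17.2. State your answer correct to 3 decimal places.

n = 6, Σx = 63.7, Σy = 237.42, Σxy = 2862.82, Σx² = 832.21
Sxx = Σx² − (Σx)²/n = 832.21 − 676.281667 = 155.928333
Sxy = Σxy − (Σx)(Σy)/n = 2862.82 − 2520.609 = 342.211
b = Sxy/Sxx = 342.211/155.928333 = 2.194668
a = ȳ − b·x̄ = 39.57 − 2.194668·10.616667 = 16.269936
ŷ(17.2) = a + b·17.2 = 16.269936 + 2.194668·17.2 = 54.018234

54.018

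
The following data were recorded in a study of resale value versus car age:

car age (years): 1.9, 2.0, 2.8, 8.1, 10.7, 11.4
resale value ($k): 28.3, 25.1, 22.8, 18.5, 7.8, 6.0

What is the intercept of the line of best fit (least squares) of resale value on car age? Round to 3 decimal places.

30.421

n = 6, Σx = 36.9, Σy = 108.5, Σxy = 469.52, Σx² = 325.51
Sxx = Σx² − (Σx)²/n = 325.51 − 226.935 = 98.575
Sxy = Σxy − (Σx)(Σy)/n = 469.52 − 667.275 = -197.755
b = Sxy/Sxx = -197.755/98.575 = -2.006137
a = ȳ − b·x̄ = 18.083333 − (-2.006137)·6.15 = 30.421079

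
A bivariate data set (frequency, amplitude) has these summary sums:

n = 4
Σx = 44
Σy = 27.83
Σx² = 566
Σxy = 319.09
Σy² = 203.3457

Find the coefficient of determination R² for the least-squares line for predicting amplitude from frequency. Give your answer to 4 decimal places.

0.2108

Sxx = Σx² − (Σx)²/n = 566 − 484 = 82
Sxy = Σxy − (Σx)(Σy)/n = 319.09 − 306.13 = 12.96
Syy = Σy² − (Σy)²/n = 203.3457 − 193.627225 = 9.718475
R² = Sxy²/(Sxx·Syy) = (12.96)²/(82·9.718475) = 0.210765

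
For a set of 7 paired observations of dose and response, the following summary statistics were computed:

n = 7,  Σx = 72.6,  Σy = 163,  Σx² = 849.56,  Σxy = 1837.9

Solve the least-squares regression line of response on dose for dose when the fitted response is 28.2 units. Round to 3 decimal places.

Sxx = Σx² − (Σx)²/n = 849.56 − 752.965714 = 96.594286
Sxy = Σxy − (Σx)(Σy)/n = 1837.9 − 1690.542857 = 147.357143
b = Sxy/Sxx = 147.357143/96.594286 = 1.525527
a = ȳ − b·x̄ = 23.285714 − 1.525527·10.371429 = 7.463825
Set a + b·x = 28.2: x = (28.2 − 7.463825) / 1.525527 = 13.592799

13.593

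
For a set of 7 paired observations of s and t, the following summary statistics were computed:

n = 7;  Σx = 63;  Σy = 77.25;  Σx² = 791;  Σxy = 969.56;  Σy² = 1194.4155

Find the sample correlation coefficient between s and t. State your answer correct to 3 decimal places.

Sxx = Σx² − (Σx)²/n = 791 − 567 = 224
Sxy = Σxy − (Σx)(Σy)/n = 969.56 − 695.25 = 274.31
Syy = Σy² − (Σy)²/n = 1194.4155 − 852.508929 = 341.906571
r = Sxy/√(Sxx·Syy) = 274.31/√(76587.072) = 274.31/276.743694 = 0.991206

0.991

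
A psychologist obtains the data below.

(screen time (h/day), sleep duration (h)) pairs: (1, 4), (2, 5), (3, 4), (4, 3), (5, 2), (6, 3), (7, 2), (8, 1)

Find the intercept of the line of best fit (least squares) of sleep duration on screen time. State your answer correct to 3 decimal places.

5.143

n = 8, Σx = 36, Σy = 24, Σxy = 88, Σx² = 204
Sxx = Σx² − (Σx)²/n = 204 − 162 = 42
Sxy = Σxy − (Σx)(Σy)/n = 88 − 108 = -20
b = Sxy/Sxx = -20/42 = -0.476190
a = ȳ − b·x̄ = 3 − (-0.476190)·4.5 = 5.142857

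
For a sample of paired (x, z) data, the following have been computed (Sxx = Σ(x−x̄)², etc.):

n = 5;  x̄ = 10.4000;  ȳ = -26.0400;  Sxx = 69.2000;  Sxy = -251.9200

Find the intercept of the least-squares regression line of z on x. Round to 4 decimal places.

11.8208

b = Sxy/Sxx = -251.92/69.2 = -3.640462
a = ȳ − b·x̄ = -26.04 − (-3.640462)·10.4 = 11.820809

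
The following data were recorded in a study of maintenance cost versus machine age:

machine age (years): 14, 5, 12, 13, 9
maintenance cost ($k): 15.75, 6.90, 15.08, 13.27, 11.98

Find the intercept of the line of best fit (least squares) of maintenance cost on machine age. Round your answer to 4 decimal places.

n = 5, Σx = 53, Σy = 62.98, Σxy = 716.29, Σx² = 615
Sxx = Σx² − (Σx)²/n = 615 − 561.8 = 53.2
Sxy = Σxy − (Σx)(Σy)/n = 716.29 − 667.588 = 48.702
b = Sxy/Sxx = 48.702/53.2 = 0.915451
a = ȳ − b·x̄ = 12.596 − 0.915451·10.6 = 2.892218

2.8922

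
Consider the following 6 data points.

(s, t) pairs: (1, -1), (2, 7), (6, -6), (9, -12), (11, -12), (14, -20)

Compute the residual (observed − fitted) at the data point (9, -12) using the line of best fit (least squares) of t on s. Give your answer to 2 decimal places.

n = 6, Σx = 43, Σy = -44, Σxy = -543, Σx² = 439
Sxx = Σx² − (Σx)²/n = 439 − 308.166667 = 130.833333
Sxy = Σxy − (Σx)(Σy)/n = -543 − (-315.333333) = -227.666667
b = Sxy/Sxx = -227.666667/130.833333 = -1.740127
a = ȳ − b·x̄ = -7.333333 − (-1.740127)·7.166667 = 5.137580
ŷ(9) = 5.137580 + (-1.740127)·9 = -10.523567
residual = y − ŷ = -12 − (-10.523567) = -1.476433

-1.48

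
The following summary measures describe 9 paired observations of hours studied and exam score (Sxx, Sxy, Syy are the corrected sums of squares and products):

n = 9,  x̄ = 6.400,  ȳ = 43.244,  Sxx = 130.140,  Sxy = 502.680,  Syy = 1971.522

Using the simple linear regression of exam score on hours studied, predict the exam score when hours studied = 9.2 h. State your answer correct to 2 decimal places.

b = Sxy/Sxx = 502.68/130.14 = 3.862609
a = ȳ − b·x̄ = 43.244 − 3.862609·6.4 = 18.523299
ŷ(9.2) = a + b·9.2 = 18.523299 + 3.862609·9.2 = 54.059307

54.06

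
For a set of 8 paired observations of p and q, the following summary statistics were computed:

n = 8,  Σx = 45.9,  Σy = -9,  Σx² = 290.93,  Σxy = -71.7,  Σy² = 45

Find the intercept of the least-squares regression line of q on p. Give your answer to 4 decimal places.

Sxx = Σx² − (Σx)²/n = 290.93 − 263.35125 = 27.57875
Sxy = Σxy − (Σx)(Σy)/n = -71.7 − (-51.6375) = -20.0625
b = Sxy/Sxx = -20.0625/27.57875 = -0.727462
a = ȳ − b·x̄ = -1.125 − (-0.727462)·5.7375 = 3.048815

3.0488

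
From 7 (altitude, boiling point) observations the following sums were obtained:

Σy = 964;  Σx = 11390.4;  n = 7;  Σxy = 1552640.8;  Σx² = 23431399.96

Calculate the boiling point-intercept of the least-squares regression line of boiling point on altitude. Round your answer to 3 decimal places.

Sxx = Σx² − (Σx)²/n = 23431399.96 − 18534458.88 = 4896941.08
Sxy = Σxy − (Σx)(Σy)/n = 1552640.8 − 1568620.8 = -15980
b = Sxy/Sxx = -15980/4896941.08 = -0.003263
a = ȳ − b·x̄ = 137.714286 − (-0.003263)·1627.2 = 143.024265

143.024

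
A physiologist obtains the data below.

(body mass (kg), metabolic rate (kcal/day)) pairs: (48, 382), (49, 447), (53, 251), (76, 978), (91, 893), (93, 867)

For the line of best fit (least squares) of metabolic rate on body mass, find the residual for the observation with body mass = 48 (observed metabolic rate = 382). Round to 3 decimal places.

12.067

n = 6, Σx = 410, Σy = 3818, Σxy = 289764, Σx² = 30220
Sxx = Σx² − (Σx)²/n = 30220 − 28016.666667 = 2203.333333
Sxy = Σxy − (Σx)(Σy)/n = 289764 − 260896.666667 = 28867.333333
b = Sxy/Sxx = 28867.333333/2203.333333 = 13.101664
a = ȳ − b·x̄ = 636.333333 − 13.101664·68.333333 = -258.947050
ŷ(48) = -258.947050 + 13.101664·48 = 369.932829
residual = y − ŷ = 382 − 369.932829 = 12.067171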